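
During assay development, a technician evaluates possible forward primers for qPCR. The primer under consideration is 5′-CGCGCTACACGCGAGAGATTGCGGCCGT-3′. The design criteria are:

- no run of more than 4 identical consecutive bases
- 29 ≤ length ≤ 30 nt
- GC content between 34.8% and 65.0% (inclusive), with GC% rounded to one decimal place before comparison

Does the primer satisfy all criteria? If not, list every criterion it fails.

Fails: length, GC content.

Base counts: A=5, T=4, G=10, C=9 (length 28).
homopolymer run: longest run = 2 ✓
length: length 28, outside 29–30 ✗
GC content: GC 19/28 = 67.9%, outside 34.8–65.0% ✗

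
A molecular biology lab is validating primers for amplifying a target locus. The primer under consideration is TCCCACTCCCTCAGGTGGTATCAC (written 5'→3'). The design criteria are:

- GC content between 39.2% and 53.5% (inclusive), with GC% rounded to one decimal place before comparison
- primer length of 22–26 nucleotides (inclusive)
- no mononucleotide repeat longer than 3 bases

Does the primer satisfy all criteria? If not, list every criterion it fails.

Fails: GC content.

Base counts: A=4, T=6, G=4, C=10 (length 24).
GC content: GC 14/24 = 58.3%, outside 39.2–53.5% ✗
length: length 24 ✓
homopolymer run: longest run = 3 ✓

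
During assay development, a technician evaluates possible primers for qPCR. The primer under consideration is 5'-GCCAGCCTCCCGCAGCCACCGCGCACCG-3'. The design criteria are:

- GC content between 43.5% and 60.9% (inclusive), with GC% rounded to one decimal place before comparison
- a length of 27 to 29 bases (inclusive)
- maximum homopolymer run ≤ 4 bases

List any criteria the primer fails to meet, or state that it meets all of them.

Base counts: A=4, T=1, G=7, C=16 (length 28).
GC content: GC 23/28 = 82.1%, outside 43.5–60.9% ✗
length: length 28 ✓
homopolymer run: longest run = 3 ✓

Fails: GC content.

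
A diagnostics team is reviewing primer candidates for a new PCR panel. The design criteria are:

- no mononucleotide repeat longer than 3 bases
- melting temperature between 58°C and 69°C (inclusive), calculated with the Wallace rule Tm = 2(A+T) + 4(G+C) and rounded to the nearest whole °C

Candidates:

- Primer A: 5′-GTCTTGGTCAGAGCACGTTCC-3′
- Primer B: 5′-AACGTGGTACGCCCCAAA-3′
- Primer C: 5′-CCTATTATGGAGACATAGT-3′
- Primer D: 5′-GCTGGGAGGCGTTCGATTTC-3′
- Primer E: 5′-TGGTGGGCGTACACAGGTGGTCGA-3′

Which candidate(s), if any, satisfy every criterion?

Primer A and Primer D.

Primer A (21 nt, A=3 T=6 G=6 C=6): longest run = 2 ✓; Tm = 2·9 + 4·12 = 66°C ✓ — passes.
Primer B (18 nt, A=6 T=2 G=4 C=6): longest run = 4, exceeds 3 ✗; Tm = 2·8 + 4·10 = 56°C, outside 58–69°C ✗ — fails.
Primer C (19 nt, A=6 T=6 G=4 C=3): longest run = 2 ✓; Tm = 2·12 + 4·7 = 52°C, outside 58–69°C ✗ — fails.
Primer D (20 nt, A=2 T=6 G=8 C=4): longest run = 3 ✓; Tm = 2·8 + 4·12 = 64°C ✓ — passes.
Primer E (24 nt, A=4 T=5 G=11 C=4): longest run = 3 ✓; Tm = 2·9 + 4·15 = 78°C, outside 58–69°C ✗ — fails.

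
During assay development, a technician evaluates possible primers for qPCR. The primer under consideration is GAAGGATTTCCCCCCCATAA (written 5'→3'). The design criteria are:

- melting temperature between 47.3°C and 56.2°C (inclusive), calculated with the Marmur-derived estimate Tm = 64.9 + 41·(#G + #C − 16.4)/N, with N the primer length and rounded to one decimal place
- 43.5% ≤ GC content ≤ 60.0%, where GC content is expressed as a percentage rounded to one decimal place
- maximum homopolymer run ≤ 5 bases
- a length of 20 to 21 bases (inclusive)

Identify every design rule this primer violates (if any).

Fails: homopolymer run.

Base counts: A=6, T=4, G=3, C=7 (length 20).
Tm: Tm = 64.9 + 41·(10 − 16.4)/20 = 51.8°C ✓
GC content: GC 10/20 = 50.0% ✓
homopolymer run: longest run = 7, exceeds 5 ✗
length: length 20 ✓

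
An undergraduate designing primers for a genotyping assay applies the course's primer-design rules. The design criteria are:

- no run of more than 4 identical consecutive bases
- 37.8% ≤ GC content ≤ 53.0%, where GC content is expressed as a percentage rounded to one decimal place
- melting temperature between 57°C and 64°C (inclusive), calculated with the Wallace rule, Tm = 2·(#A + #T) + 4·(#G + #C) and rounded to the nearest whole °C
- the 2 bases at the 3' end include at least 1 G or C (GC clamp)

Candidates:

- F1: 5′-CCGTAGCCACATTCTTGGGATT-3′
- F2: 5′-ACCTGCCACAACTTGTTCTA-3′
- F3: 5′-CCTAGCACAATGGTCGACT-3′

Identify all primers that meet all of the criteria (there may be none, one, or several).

F3 only.

F1 (22 nt, A=4 T=7 G=5 C=6): longest run = 3 ✓; GC 11/22 = 50.0% ✓; Tm = 2·11 + 4·11 = 66°C, outside 57–64°C ✗; 3' end TT has 0 G/C, need ≥1 ✗ — fails.
F2 (20 nt, A=5 T=6 G=2 C=7): longest run = 2 ✓; GC 9/20 = 45.0% ✓; Tm = 2·11 + 4·9 = 58°C ✓; 3' end TA has 0 G/C, need ≥1 ✗ — fails.
F3 (19 nt, A=5 T=4 G=4 C=6): longest run = 2 ✓; GC 10/19 = 52.6% ✓; Tm = 2·9 + 4·10 = 58°C ✓; 3' end CT has 1 G/C ✓ — passes.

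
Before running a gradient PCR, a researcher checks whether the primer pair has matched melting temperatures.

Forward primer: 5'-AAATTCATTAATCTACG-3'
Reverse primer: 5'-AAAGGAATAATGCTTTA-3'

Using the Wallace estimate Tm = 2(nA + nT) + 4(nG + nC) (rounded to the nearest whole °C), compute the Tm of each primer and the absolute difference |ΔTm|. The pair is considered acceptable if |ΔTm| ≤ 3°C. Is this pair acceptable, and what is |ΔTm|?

|ΔTm| = 0°C; the pair is acceptable.

Forward: A=7 T=6 G=1 C=3 → Tm = 2·13 + 4·4 = 42°C.
Reverse: A=8 T=5 G=3 C=1 → Tm = 2·13 + 4·4 = 42°C.
|ΔTm| = |42 − 42| = 0°C, ≤ 3°C.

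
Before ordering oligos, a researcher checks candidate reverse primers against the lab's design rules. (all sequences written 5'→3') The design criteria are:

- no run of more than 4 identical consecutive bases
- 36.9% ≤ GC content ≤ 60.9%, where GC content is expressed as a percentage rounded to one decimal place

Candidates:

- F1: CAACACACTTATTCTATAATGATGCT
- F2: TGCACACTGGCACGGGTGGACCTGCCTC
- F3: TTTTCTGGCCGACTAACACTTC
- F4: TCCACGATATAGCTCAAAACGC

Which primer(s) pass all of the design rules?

F1 (26 nt, A=9 T=9 G=2 C=6): longest run = 2 ✓; GC 8/26 = 30.8%, outside 36.9–60.9% ✗ — fails.
F2 (28 nt, A=4 T=5 G=9 C=10): longest run = 3 ✓; GC 19/28 = 67.9%, outside 36.9–60.9% ✗ — fails.
F3 (22 nt, A=4 T=8 G=3 C=7): longest run = 4 ✓; GC 10/22 = 45.5% ✓ — passes.
F4 (22 nt, A=8 T=4 G=3 C=7): longest run = 4 ✓; GC 10/22 = 45.5% ✓ — passes.

F3 and F4.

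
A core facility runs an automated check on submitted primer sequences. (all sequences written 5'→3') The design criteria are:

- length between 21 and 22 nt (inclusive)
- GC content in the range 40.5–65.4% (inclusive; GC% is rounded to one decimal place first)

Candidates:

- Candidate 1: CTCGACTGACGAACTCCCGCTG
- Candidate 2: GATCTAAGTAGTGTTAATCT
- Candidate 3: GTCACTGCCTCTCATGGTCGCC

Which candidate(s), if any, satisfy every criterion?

Candidate 1 (22 nt, A=4 T=4 G=5 C=9): length 22 ✓; GC 14/22 = 63.6% ✓ — passes.
Candidate 2 (20 nt, A=6 T=8 G=4 C=2): length 20, outside 21–22 ✗; GC 6/20 = 30.0%, outside 40.5–65.4% ✗ — fails.
Candidate 3 (22 nt, A=2 T=6 G=5 C=9): length 22 ✓; GC 14/22 = 63.6% ✓ — passes.

Candidate 1 and Candidate 3.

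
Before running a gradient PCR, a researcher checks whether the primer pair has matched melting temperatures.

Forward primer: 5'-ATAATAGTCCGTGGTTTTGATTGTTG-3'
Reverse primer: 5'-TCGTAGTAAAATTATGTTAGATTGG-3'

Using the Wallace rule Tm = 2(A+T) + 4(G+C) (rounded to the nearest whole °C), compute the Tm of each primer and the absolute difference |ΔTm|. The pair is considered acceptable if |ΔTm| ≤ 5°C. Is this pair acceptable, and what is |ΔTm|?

|ΔTm| = 6°C; the pair is not acceptable.

Forward: A=5 T=12 G=7 C=2 → Tm = 2·17 + 4·9 = 70°C.
Reverse: A=8 T=10 G=6 C=1 → Tm = 2·18 + 4·7 = 64°C.
|ΔTm| = |70 − 64| = 6°C, > 5°C.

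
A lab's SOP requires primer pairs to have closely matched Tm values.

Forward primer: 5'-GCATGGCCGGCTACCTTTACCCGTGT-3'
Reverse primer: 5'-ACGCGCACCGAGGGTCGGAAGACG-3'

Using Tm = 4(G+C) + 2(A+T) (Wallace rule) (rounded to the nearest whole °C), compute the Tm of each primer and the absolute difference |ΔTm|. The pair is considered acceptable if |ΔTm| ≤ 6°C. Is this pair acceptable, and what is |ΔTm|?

|ΔTm| = 2°C; the pair is acceptable.

Forward: A=3 T=7 G=7 C=9 → Tm = 2·10 + 4·16 = 84°C.
Reverse: A=6 T=1 G=10 C=7 → Tm = 2·7 + 4·17 = 82°C.
|ΔTm| = |84 − 82| = 2°C, ≤ 6°C.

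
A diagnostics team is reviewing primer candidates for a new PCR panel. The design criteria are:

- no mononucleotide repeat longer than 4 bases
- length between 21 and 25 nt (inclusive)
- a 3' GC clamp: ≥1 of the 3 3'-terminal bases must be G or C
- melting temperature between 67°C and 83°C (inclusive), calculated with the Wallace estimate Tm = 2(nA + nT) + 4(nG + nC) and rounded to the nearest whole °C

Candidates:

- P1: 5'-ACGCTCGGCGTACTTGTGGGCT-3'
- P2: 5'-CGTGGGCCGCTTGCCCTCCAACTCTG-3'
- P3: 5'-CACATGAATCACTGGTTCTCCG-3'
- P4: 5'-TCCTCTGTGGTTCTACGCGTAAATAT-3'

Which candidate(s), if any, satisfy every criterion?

P1 only.

P1 (22 nt, A=2 T=6 G=8 C=6): longest run = 3 ✓; length 22 ✓; 3' end GCT has 2 G/C ✓; Tm = 2·8 + 4·14 = 72°C ✓ — passes.
P2 (26 nt, A=2 T=6 G=7 C=11): longest run = 3 ✓; length 26, outside 21–25 ✗; 3' end CTG has 2 G/C ✓; Tm = 2·8 + 4·18 = 88°C, outside 67–83°C ✗ — fails.
P3 (22 nt, A=5 T=6 G=4 C=7): longest run = 2 ✓; length 22 ✓; 3' end CCG has 3 G/C ✓; Tm = 2·11 + 4·11 = 66°C, outside 67–83°C ✗ — fails.
P4 (26 nt, A=5 T=10 G=5 C=6): longest run = 3 ✓; length 26, outside 21–25 ✗; 3' end TAT has 0 G/C, need ≥1 ✗; Tm = 2·15 + 4·11 = 74°C ✓ — fails.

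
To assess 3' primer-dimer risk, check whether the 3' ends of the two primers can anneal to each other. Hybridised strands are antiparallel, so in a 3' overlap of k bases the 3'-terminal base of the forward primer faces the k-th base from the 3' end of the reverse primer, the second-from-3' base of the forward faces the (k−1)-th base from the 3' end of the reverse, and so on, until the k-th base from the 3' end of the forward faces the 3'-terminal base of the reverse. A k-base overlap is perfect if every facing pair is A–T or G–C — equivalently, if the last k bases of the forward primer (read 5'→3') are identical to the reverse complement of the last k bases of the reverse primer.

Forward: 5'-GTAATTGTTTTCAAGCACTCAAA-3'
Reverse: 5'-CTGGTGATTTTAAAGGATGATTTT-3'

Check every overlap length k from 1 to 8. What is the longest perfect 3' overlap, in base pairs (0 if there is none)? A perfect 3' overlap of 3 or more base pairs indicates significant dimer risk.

Longest perfect overlap: 3 complementary base pairs; significant dimer risk (threshold 3).

Last 8 bases (5'→3') — forward …CACTCAAA, reverse …ATGATTTT.
Reverse complement of the reverse primer's last 8 bases: AAAATCAT; its first k bases are the reverse complement of the reverse primer's last k bases, so a perfect k-base overlap needs the forward primer's last k bases to equal them.
Comparing (forward last k vs required): k=1: A vs A ✓; k=2: AA vs AA ✓; k=3: AAA vs AAA ✓; k=4: CAAA vs AAAA ✗; k=5: TCAAA vs AAAAT ✗; k=6: CTCAAA vs AAAATC ✗; k=7: ACTCAAA vs AAAATCA ✗; k=8: CACTCAAA vs AAAATCAT ✗.
Perfect overlaps at k = 1, 2, 3; the largest is 3.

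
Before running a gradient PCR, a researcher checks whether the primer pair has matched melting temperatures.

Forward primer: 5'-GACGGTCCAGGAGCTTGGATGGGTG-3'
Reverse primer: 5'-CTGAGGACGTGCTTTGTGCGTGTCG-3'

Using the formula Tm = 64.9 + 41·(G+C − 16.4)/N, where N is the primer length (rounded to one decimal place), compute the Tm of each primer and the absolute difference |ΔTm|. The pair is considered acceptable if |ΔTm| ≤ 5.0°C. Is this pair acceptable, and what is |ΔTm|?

Forward: G+C = 16, N = 25 → Tm = 64.9 + 41·(16 − 16.4)/25 = 64.2°C.
Reverse: G+C = 15, N = 25 → Tm = 64.9 + 41·(15 − 16.4)/25 = 62.6°C.
|ΔTm| = |64.2 − 62.6| = 1.6°C, ≤ 5.0°C.

|ΔTm| = 1.6°C; the pair is acceptable.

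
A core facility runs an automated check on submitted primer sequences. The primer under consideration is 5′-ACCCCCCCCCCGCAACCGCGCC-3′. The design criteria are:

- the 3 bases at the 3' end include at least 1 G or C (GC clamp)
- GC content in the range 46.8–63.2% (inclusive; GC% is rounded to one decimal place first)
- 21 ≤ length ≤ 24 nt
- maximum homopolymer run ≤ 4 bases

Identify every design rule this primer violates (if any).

Fails: GC content, homopolymer run.

Base counts: A=3, T=0, G=3, C=16 (length 22).
GC clamp: 3' end GCC has 3 G/C ✓
GC content: GC 19/22 = 86.4%, outside 46.8–63.2% ✗
length: length 22 ✓
homopolymer run: longest run = 10, exceeds 4 ✗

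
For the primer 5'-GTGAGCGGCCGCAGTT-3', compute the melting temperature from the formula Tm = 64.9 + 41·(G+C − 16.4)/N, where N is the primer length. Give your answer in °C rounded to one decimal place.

Base counts: A=2, T=3, G=7, C=4; G+C = 11, N = 16.
Tm = 64.9 + 41·(11 − 16.4)/16 = 64.9 + -221.40/16 = 51.1°C.

51.1°C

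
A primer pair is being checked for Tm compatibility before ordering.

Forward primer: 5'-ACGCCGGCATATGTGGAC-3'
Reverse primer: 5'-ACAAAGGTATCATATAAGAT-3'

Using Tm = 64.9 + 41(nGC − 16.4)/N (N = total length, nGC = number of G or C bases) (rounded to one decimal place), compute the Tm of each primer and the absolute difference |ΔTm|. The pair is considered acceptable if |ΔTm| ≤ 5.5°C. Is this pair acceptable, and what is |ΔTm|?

Forward: G+C = 11, N = 18 → Tm = 64.9 + 41·(11 − 16.4)/18 = 52.6°C.
Reverse: G+C = 5, N = 20 → Tm = 64.9 + 41·(5 − 16.4)/20 = 41.5°C.
|ΔTm| = |52.6 − 41.5| = 11.1°C, > 5.5°C.

|ΔTm| = 11.1°C; the pair is not acceptable.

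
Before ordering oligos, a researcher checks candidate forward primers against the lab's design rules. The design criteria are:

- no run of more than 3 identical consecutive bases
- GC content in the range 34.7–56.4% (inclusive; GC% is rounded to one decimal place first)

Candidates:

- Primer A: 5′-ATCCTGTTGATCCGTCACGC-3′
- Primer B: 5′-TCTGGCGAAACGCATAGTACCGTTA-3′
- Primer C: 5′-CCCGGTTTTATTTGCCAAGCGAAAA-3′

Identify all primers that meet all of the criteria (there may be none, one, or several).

Primer A (20 nt, A=3 T=6 G=4 C=7): longest run = 2 ✓; GC 11/20 = 55.0% ✓ — passes.
Primer B (25 nt, A=7 T=6 G=6 C=6): longest run = 3 ✓; GC 12/25 = 48.0% ✓ — passes.
Primer C (25 nt, A=7 T=7 G=5 C=6): longest run = 4, exceeds 3 ✗; GC 11/25 = 44.0% ✓ — fails.

Primer A and Primer B.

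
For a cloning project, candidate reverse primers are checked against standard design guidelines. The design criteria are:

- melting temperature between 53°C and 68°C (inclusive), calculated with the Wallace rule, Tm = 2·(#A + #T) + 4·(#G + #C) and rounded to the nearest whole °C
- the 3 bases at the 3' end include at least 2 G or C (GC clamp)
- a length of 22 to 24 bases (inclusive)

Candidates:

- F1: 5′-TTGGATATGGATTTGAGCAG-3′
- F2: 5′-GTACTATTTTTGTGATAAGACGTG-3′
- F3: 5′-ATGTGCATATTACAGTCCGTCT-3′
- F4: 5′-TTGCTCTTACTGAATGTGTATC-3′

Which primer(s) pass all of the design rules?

F2 only.

F1 (20 nt, A=5 T=7 G=7 C=1): Tm = 2·12 + 4·8 = 56°C ✓; 3' end CAG has 2 G/C ✓; length 20, outside 22–24 ✗ — fails.
F2 (24 nt, A=6 T=10 G=6 C=2): Tm = 2·16 + 4·8 = 64°C ✓; 3' end GTG has 2 G/C ✓; length 24 ✓ — passes.
F3 (22 nt, A=5 T=8 G=4 C=5): Tm = 2·13 + 4·9 = 62°C ✓; 3' end TCT has 1 G/C, need ≥2 ✗; length 22 ✓ — fails.
F4 (22 nt, A=4 T=10 G=4 C=4): Tm = 2·14 + 4·8 = 60°C ✓; 3' end ATC has 1 G/C, need ≥2 ✗; length 22 ✓ — fails.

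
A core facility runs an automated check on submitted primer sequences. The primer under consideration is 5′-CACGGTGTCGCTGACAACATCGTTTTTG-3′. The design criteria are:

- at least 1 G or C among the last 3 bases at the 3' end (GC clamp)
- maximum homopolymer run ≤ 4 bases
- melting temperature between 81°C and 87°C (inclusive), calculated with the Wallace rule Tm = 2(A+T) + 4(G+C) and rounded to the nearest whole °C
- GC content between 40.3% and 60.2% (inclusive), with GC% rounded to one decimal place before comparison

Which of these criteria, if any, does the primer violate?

Fails: homopolymer run.

Base counts: A=5, T=9, G=7, C=7 (length 28).
GC clamp: 3' end TTG has 1 G/C ✓
homopolymer run: longest run = 5, exceeds 4 ✗
Tm: Tm = 2·14 + 4·14 = 84°C ✓
GC content: GC 14/28 = 50.0% ✓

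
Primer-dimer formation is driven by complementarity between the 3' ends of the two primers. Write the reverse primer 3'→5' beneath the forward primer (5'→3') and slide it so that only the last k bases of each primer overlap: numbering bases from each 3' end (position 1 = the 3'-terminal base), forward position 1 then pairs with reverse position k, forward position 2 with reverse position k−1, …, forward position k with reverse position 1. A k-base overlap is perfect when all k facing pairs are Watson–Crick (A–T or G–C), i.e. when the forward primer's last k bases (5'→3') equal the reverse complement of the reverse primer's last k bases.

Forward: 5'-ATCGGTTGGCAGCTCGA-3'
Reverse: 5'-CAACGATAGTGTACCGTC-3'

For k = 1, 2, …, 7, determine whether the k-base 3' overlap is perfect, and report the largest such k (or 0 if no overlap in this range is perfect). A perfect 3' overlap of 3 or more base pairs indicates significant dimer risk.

Longest perfect overlap: 2 complementary base pairs; below the dimer-risk threshold (threshold 3).

Last 7 bases (5'→3') — forward …AGCTCGA, reverse …TACCGTC.
Reverse complement of the reverse primer's last 7 bases: GACGGTA; its first k bases are the reverse complement of the reverse primer's last k bases, so a perfect k-base overlap needs the forward primer's last k bases to equal them.
Comparing (forward last k vs required): k=1: A vs G ✗; k=2: GA vs GA ✓; k=3: CGA vs GAC ✗; k=4: TCGA vs GACG ✗; k=5: CTCGA vs GACGG ✗; k=6: GCTCGA vs GACGGT ✗; k=7: AGCTCGA vs GACGGTA ✗.
Only k = 2 is perfect, so the longest perfect 3' overlap is 2.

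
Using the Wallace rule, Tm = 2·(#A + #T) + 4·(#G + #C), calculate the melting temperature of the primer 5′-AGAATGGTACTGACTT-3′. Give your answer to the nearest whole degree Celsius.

Base counts: A=5, T=5, G=4, C=2 (length 16).
Tm = 2·(5+5) + 4·(4+2) = 2·10 + 4·6 = 20 + 24 = 44°C.

44°C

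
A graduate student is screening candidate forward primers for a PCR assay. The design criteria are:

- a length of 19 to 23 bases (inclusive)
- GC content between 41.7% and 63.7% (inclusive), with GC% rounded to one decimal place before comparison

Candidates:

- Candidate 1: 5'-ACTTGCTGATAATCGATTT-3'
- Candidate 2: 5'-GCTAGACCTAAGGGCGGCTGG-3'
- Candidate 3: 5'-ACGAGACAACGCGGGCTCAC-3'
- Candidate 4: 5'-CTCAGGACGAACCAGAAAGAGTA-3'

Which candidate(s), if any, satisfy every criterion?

Candidate 4 only.

Candidate 1 (19 nt, A=5 T=8 G=3 C=3): length 19 ✓; GC 6/19 = 31.6%, outside 41.7–63.7% ✗ — fails.
Candidate 2 (21 nt, A=4 T=3 G=9 C=5): length 21 ✓; GC 14/21 = 66.7%, outside 41.7–63.7% ✗ — fails.
Candidate 3 (20 nt, A=6 T=1 G=6 C=7): length 20 ✓; GC 13/20 = 65.0%, outside 41.7–63.7% ✗ — fails.
Candidate 4 (23 nt, A=10 T=2 G=6 C=5): length 23 ✓; GC 11/23 = 47.8% ✓ — passes.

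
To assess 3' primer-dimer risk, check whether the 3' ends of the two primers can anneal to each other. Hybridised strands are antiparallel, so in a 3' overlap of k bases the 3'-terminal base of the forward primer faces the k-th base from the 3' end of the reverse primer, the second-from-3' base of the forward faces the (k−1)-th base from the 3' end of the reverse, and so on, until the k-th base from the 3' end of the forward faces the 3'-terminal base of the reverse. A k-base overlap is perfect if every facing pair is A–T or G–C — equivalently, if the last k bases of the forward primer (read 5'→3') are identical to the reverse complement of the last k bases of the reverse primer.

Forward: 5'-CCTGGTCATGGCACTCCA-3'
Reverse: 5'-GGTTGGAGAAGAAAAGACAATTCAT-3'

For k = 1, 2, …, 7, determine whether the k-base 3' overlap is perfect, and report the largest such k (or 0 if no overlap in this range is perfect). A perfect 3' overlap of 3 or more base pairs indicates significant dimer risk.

Longest perfect overlap: 1 complementary base pair; below the dimer-risk threshold (threshold 3).

Last 7 bases (5'→3') — forward …CACTCCA, reverse …AATTCAT.
Reverse complement of the reverse primer's last 7 bases: ATGAATT; its first k bases are the reverse complement of the reverse primer's last k bases, so a perfect k-base overlap needs the forward primer's last k bases to equal them.
Comparing (forward last k vs required): k=1: A vs A ✓; k=2: CA vs AT ✗; k=3: CCA vs ATG ✗; k=4: TCCA vs ATGA ✗; k=5: CTCCA vs ATGAA ✗; k=6: ACTCCA vs ATGAAT ✗; k=7: CACTCCA vs ATGAATT ✗.
Only k = 1 is perfect, so the longest perfect 3' overlap is 1.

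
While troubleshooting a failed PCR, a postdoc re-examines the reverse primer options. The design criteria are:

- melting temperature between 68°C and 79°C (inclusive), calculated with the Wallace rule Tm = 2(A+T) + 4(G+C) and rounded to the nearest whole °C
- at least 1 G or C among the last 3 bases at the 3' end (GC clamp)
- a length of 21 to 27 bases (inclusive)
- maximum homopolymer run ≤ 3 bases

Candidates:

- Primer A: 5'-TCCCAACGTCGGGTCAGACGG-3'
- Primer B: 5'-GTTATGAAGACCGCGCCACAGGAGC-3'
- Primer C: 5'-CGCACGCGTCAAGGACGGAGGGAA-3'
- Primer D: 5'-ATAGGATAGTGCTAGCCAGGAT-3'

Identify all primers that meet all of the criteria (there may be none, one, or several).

Primer A (21 nt, A=4 T=3 G=7 C=7): Tm = 2·7 + 4·14 = 70°C ✓; 3' end CGG has 3 G/C ✓; length 21 ✓; longest run = 3 ✓ — passes.
Primer B (25 nt, A=7 T=3 G=8 C=7): Tm = 2·10 + 4·15 = 80°C, outside 68–79°C ✗; 3' end AGC has 2 G/C ✓; length 25 ✓; longest run = 2 ✓ — fails.
Primer C (24 nt, A=7 T=1 G=10 C=6): Tm = 2·8 + 4·16 = 80°C, outside 68–79°C ✗; 3' end GAA has 1 G/C ✓; length 24 ✓; longest run = 3 ✓ — fails.
Primer D (22 nt, A=7 T=5 G=7 C=3): Tm = 2·12 + 4·10 = 64°C, outside 68–79°C ✗; 3' end GAT has 1 G/C ✓; length 22 ✓; longest run = 2 ✓ — fails.

Primer A only.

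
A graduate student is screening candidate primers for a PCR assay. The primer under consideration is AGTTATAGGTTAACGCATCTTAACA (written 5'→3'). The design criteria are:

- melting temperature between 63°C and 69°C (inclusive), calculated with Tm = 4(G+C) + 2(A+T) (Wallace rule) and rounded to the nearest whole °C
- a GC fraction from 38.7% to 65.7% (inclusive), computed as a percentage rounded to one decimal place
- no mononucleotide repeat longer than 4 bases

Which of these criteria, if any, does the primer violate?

Fails: GC content.

Base counts: A=9, T=8, G=4, C=4 (length 25).
Tm: Tm = 2·17 + 4·8 = 66°C ✓
GC content: GC 8/25 = 32.0%, outside 38.7–65.7% ✗
homopolymer run: longest run = 2 ✓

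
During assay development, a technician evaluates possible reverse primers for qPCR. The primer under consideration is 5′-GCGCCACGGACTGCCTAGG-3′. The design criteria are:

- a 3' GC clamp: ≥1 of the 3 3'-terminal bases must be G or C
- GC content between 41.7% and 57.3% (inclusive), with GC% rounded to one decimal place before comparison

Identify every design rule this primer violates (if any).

Base counts: A=3, T=2, G=7, C=7 (length 19).
GC clamp: 3' end AGG has 2 G/C ✓
GC content: GC 14/19 = 73.7%, outside 41.7–57.3% ✗

Fails: GC content.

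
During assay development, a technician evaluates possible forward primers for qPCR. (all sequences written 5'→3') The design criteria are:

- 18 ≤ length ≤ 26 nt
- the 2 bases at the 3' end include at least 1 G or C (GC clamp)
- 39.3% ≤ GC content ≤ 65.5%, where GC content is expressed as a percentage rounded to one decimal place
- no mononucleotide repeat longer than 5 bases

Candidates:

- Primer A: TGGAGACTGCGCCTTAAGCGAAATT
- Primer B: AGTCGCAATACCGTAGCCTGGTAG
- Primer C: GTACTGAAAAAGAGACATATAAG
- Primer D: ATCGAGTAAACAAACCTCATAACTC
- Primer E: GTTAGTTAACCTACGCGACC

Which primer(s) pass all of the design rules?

Primer B and Primer E.

Primer A (25 nt, A=7 T=6 G=7 C=5): length 25 ✓; 3' end TT has 0 G/C, need ≥1 ✗; GC 12/25 = 48.0% ✓; longest run = 3 ✓ — fails.
Primer B (24 nt, A=6 T=5 G=7 C=6): length 24 ✓; 3' end AG has 1 G/C ✓; GC 13/24 = 54.2% ✓; longest run = 2 ✓ — passes.
Primer C (23 nt, A=12 T=4 G=5 C=2): length 23 ✓; 3' end AG has 1 G/C ✓; GC 7/23 = 30.4%, outside 39.3–65.5% ✗; longest run = 5 ✓ — fails.
Primer D (25 nt, A=11 T=5 G=2 C=7): length 25 ✓; 3' end TC has 1 G/C ✓; GC 9/25 = 36.0%, outside 39.3–65.5% ✗; longest run = 3 ✓ — fails.
Primer E (20 nt, A=5 T=5 G=4 C=6): length 20 ✓; 3' end CC has 2 G/C ✓; GC 10/20 = 50.0% ✓; longest run = 2 ✓ — passes.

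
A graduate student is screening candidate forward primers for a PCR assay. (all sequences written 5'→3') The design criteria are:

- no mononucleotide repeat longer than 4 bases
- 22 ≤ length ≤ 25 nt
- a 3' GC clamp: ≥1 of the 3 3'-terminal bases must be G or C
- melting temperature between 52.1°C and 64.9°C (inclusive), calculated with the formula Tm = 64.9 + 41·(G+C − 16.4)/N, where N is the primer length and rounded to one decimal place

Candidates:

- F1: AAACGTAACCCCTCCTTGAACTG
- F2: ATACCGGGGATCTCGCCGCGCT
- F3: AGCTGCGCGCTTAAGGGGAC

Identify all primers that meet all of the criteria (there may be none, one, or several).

F1 and F2.

F1 (23 nt, A=7 T=5 G=3 C=8): longest run = 4 ✓; length 23 ✓; 3' end CTG has 2 G/C ✓; Tm = 64.9 + 41·(11 − 16.4)/23 = 55.3°C ✓ — passes.
F2 (22 nt, A=3 T=4 G=7 C=8): longest run = 4 ✓; length 22 ✓; 3' end GCT has 2 G/C ✓; Tm = 64.9 + 41·(15 − 16.4)/22 = 62.3°C ✓ — passes.
F3 (20 nt, A=4 T=3 G=8 C=5): longest run = 4 ✓; length 20, outside 22–25 ✗; 3' end GAC has 2 G/C ✓; Tm = 64.9 + 41·(13 − 16.4)/20 = 57.9°C ✓ — fails.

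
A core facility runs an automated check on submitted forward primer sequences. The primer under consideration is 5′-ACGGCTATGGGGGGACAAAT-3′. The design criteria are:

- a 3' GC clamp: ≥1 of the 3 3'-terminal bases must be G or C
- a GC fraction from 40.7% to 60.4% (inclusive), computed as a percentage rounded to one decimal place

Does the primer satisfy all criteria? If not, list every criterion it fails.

Base counts: A=6, T=3, G=8, C=3 (length 20).
GC clamp: 3' end AAT has 0 G/C, need ≥1 ✗
GC content: GC 11/20 = 55.0% ✓

Fails: GC clamp.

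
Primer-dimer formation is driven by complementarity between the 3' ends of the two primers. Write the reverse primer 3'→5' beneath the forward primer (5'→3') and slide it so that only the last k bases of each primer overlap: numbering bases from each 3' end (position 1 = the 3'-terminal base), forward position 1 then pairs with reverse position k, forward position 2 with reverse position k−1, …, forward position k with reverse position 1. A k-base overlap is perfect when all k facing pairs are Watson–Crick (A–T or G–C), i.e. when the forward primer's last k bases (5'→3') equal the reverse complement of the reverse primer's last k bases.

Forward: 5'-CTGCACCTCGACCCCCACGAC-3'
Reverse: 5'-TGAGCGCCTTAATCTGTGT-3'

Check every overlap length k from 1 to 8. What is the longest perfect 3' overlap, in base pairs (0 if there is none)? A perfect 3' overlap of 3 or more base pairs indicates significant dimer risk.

Longest perfect overlap: 2 complementary base pairs; below the dimer-risk threshold (threshold 3).

Last 8 bases (5'→3') — forward …CCCACGAC, reverse …ATCTGTGT.
Reverse complement of the reverse primer's last 8 bases: ACACAGAT; its first k bases are the reverse complement of the reverse primer's last k bases, so a perfect k-base overlap needs the forward primer's last k bases to equal them.
Comparing (forward last k vs required): k=1: C vs A ✗; k=2: AC vs AC ✓; k=3: GAC vs ACA ✗; k=4: CGAC vs ACAC ✗; k=5: ACGAC vs ACACA ✗; k=6: CACGAC vs ACACAG ✗; k=7: CCACGAC vs ACACAGA ✗; k=8: CCCACGAC vs ACACAGAT ✗.
Only k = 2 is perfect, so the longest perfect 3' overlap is 2.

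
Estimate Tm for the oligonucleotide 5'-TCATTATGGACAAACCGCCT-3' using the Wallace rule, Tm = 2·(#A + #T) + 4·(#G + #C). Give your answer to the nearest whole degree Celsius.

Base counts: A=6, T=5, G=3, C=6 (length 20).
Tm = 2·(6+5) + 4·(3+6) = 2·11 + 4·9 = 22 + 36 = 58°C.

58°C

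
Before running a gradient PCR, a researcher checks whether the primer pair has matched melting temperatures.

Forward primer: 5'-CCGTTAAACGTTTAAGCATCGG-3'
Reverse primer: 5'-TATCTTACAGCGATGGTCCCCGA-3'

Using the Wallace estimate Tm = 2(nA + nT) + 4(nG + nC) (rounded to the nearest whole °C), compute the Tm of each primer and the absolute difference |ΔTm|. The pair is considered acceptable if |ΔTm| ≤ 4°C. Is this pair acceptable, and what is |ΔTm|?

|ΔTm| = 6°C; the pair is not acceptable.

Forward: A=6 T=6 G=5 C=5 → Tm = 2·12 + 4·10 = 64°C.
Reverse: A=5 T=6 G=5 C=7 → Tm = 2·11 + 4·12 = 70°C.
|ΔTm| = |64 − 70| = 6°C, > 4°C.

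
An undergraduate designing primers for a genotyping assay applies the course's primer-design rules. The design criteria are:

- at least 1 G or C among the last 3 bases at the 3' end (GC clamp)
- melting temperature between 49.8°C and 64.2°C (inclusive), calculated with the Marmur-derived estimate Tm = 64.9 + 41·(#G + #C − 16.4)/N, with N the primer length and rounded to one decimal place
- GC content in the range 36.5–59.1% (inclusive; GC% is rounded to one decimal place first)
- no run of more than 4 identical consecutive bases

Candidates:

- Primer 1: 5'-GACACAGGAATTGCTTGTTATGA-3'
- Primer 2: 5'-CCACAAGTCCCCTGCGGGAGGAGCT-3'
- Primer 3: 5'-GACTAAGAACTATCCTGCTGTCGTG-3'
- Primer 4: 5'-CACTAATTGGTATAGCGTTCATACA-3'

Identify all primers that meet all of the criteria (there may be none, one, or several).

Primer 1 and Primer 3.

Primer 1 (23 nt, A=7 T=7 G=6 C=3): 3' end TGA has 1 G/C ✓; Tm = 64.9 + 41·(9 − 16.4)/23 = 51.7°C ✓; GC 9/23 = 39.1% ✓; longest run = 2 ✓ — passes.
Primer 2 (25 nt, A=5 T=3 G=8 C=9): 3' end GCT has 2 G/C ✓; Tm = 64.9 + 41·(17 − 16.4)/25 = 65.9°C, outside 49.8–64.2°C ✗; GC 17/25 = 68.0%, outside 36.5–59.1% ✗; longest run = 4 ✓ — fails.
Primer 3 (25 nt, A=6 T=7 G=6 C=6): 3' end GTG has 2 G/C ✓; Tm = 64.9 + 41·(12 − 16.4)/25 = 57.7°C ✓; GC 12/25 = 48.0% ✓; longest run = 2 ✓ — passes.
Primer 4 (25 nt, A=8 T=8 G=4 C=5): 3' end ACA has 1 G/C ✓; Tm = 64.9 + 41·(9 − 16.4)/25 = 52.8°C ✓; GC 9/25 = 36.0%, outside 36.5–59.1% ✗; longest run = 2 ✓ — fails.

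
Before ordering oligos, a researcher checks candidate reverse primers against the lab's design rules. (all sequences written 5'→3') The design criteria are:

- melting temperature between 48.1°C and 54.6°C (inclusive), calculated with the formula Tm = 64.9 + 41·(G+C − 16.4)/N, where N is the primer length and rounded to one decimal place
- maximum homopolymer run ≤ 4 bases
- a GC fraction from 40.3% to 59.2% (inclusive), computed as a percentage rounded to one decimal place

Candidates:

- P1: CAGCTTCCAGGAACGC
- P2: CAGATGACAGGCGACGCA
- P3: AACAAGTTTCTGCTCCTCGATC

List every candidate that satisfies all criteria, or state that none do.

P3 only.

P1 (16 nt, A=4 T=2 G=4 C=6): Tm = 64.9 + 41·(10 − 16.4)/16 = 48.5°C ✓; longest run = 2 ✓; GC 10/16 = 62.5%, outside 40.3–59.2% ✗ — fails.
P2 (18 nt, A=6 T=1 G=6 C=5): Tm = 64.9 + 41·(11 − 16.4)/18 = 52.6°C ✓; longest run = 2 ✓; GC 11/18 = 61.1%, outside 40.3–59.2% ✗ — fails.
P3 (22 nt, A=5 T=7 G=3 C=7): Tm = 64.9 + 41·(10 − 16.4)/22 = 53.0°C ✓; longest run = 3 ✓; GC 10/22 = 45.5% ✓ — passes.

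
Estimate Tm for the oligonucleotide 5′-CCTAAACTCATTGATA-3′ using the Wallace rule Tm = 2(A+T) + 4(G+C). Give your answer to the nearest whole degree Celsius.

42°C

Base counts: A=6, T=5, G=1, C=4 (length 16).
Tm = 2·(6+5) + 4·(1+4) = 2·11 + 4·5 = 22 + 20 = 42°C.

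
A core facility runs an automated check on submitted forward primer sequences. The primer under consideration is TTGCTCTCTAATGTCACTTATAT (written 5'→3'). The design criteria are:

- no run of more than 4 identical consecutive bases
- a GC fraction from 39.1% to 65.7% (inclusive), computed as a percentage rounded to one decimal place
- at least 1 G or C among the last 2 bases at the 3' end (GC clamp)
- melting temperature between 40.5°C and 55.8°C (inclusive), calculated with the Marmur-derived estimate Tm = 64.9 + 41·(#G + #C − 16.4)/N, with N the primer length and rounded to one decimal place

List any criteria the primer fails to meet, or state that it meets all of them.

Fails: GC content, GC clamp.

Base counts: A=5, T=11, G=2, C=5 (length 23).
homopolymer run: longest run = 2 ✓
GC content: GC 7/23 = 30.4%, outside 39.1–65.7% ✗
GC clamp: 3' end AT has 0 G/C, need ≥1 ✗
Tm: Tm = 64.9 + 41·(7 − 16.4)/23 = 48.1°C ✓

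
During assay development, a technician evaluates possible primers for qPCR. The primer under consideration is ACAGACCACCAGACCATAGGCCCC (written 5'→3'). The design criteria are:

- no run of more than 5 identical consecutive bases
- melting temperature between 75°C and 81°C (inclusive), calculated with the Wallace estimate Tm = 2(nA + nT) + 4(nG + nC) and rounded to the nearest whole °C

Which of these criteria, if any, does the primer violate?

Meets all criteria.

Base counts: A=8, T=1, G=4, C=11 (length 24).
homopolymer run: longest run = 4 ✓
Tm: Tm = 2·9 + 4·15 = 78°C ✓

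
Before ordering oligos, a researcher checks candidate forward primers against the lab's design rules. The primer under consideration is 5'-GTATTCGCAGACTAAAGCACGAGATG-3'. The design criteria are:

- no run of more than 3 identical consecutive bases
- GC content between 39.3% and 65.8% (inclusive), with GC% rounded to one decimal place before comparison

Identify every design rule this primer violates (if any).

Base counts: A=9, T=5, G=7, C=5 (length 26).
homopolymer run: longest run = 3 ✓
GC content: GC 12/26 = 46.2% ✓

Meets all criteria.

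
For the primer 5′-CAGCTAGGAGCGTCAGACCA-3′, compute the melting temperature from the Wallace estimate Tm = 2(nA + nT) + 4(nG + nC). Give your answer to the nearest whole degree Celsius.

64°C

Base counts: A=6, T=2, G=6, C=6 (length 20).
Tm = 2·(6+2) + 4·(6+6) = 2·8 + 4·12 = 16 + 48 = 64°C.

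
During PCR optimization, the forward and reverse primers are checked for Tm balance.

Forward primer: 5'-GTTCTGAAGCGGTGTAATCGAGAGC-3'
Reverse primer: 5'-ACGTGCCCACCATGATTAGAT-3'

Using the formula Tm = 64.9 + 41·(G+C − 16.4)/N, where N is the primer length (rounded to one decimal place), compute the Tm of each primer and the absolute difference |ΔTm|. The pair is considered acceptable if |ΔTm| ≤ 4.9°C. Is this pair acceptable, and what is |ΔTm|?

|ΔTm| = 6.9°C; the pair is not acceptable.

Forward: G+C = 13, N = 25 → Tm = 64.9 + 41·(13 − 16.4)/25 = 59.3°C.
Reverse: G+C = 10, N = 21 → Tm = 64.9 + 41·(10 − 16.4)/21 = 52.4°C.
|ΔTm| = |59.3 − 52.4| = 6.9°C, > 4.9°C.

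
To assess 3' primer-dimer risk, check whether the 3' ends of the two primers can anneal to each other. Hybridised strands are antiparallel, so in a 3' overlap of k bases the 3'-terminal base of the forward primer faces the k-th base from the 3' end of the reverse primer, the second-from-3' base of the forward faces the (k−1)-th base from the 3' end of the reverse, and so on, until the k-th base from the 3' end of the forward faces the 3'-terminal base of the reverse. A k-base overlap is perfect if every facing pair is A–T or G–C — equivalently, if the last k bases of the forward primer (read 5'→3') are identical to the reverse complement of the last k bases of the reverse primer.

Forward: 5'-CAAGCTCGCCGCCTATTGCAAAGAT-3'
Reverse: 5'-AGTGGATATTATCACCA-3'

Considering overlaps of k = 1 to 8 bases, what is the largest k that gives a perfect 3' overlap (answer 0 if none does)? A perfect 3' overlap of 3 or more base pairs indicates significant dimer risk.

Last 8 bases (5'→3') — forward …GCAAAGAT, reverse …TATCACCA.
Reverse complement of the reverse primer's last 8 bases: TGGTGATA; its first k bases are the reverse complement of the reverse primer's last k bases, so a perfect k-base overlap needs the forward primer's last k bases to equal them.
Comparing (forward last k vs required): k=1: T vs T ✓; k=2: AT vs TG ✗; k=3: GAT vs TGG ✗; k=4: AGAT vs TGGT ✗; k=5: AAGAT vs TGGTG ✗; k=6: AAAGAT vs TGGTGA ✗; k=7: CAAAGAT vs TGGTGAT ✗; k=8: GCAAAGAT vs TGGTGATA ✗.
Only k = 1 is perfect, so the longest perfect 3' overlap is 1.

Longest perfect overlap: 1 complementary base pair; below the dimer-risk threshold (threshold 3).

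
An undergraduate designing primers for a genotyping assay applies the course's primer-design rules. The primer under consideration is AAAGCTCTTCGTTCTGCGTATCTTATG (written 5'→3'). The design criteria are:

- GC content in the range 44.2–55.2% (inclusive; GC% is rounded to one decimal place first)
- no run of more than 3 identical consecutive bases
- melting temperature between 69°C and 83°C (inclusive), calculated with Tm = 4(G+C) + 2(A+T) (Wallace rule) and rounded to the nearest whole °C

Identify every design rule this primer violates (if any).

Fails: GC content.

Base counts: A=5, T=11, G=5, C=6 (length 27).
GC content: GC 11/27 = 40.7%, outside 44.2–55.2% ✗
homopolymer run: longest run = 3 ✓
Tm: Tm = 2·16 + 4·11 = 76°C ✓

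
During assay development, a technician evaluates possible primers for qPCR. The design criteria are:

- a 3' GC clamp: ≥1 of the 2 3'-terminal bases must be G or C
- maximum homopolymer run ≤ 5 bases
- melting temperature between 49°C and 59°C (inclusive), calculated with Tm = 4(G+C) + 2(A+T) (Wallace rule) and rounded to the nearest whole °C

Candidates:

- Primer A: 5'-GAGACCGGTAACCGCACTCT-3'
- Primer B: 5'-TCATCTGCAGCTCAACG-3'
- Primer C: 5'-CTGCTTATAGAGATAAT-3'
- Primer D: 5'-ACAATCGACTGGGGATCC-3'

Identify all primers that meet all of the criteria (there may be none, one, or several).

Primer A (20 nt, A=5 T=3 G=5 C=7): 3' end CT has 1 G/C ✓; longest run = 2 ✓; Tm = 2·8 + 4·12 = 64°C, outside 49–59°C ✗ — fails.
Primer B (17 nt, A=4 T=4 G=3 C=6): 3' end CG has 2 G/C ✓; longest run = 2 ✓; Tm = 2·8 + 4·9 = 52°C ✓ — passes.
Primer C (17 nt, A=6 T=6 G=3 C=2): 3' end AT has 0 G/C, need ≥1 ✗; longest run = 2 ✓; Tm = 2·12 + 4·5 = 44°C, outside 49–59°C ✗ — fails.
Primer D (18 nt, A=5 T=3 G=5 C=5): 3' end CC has 2 G/C ✓; longest run = 4 ✓; Tm = 2·8 + 4·10 = 56°C ✓ — passes.

Primer B and Primer D.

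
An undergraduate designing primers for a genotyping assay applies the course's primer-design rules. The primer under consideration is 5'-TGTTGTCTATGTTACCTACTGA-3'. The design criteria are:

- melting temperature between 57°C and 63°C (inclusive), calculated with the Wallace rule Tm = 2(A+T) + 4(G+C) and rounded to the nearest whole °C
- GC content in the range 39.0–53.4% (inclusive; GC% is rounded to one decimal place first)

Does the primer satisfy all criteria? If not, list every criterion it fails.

Fails: GC content.

Base counts: A=4, T=10, G=4, C=4 (length 22).
Tm: Tm = 2·14 + 4·8 = 60°C ✓
GC content: GC 8/22 = 36.4%, outside 39.0–53.4% ✗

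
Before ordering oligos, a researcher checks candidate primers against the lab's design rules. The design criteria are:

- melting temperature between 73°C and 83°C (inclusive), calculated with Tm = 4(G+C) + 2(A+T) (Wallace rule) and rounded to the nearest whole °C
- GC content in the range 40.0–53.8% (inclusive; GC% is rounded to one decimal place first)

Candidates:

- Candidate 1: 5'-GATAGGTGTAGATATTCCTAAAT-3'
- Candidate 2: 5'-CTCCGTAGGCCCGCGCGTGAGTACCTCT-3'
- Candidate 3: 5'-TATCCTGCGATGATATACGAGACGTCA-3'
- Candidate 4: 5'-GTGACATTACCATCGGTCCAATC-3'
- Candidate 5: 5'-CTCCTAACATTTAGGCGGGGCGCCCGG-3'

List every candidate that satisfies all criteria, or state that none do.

Candidate 1 (23 nt, A=8 T=8 G=5 C=2): Tm = 2·16 + 4·7 = 60°C, outside 73–83°C ✗; GC 7/23 = 30.4%, outside 40.0–53.8% ✗ — fails.
Candidate 2 (28 nt, A=3 T=6 G=8 C=11): Tm = 2·9 + 4·19 = 94°C, outside 73–83°C ✗; GC 19/28 = 67.9%, outside 40.0–53.8% ✗ — fails.
Candidate 3 (27 nt, A=8 T=7 G=6 C=6): Tm = 2·15 + 4·12 = 78°C ✓; GC 12/27 = 44.4% ✓ — passes.
Candidate 4 (23 nt, A=6 T=6 G=4 C=7): Tm = 2·12 + 4·11 = 68°C, outside 73–83°C ✗; GC 11/23 = 47.8% ✓ — fails.
Candidate 5 (27 nt, A=4 T=5 G=9 C=9): Tm = 2·9 + 4·18 = 90°C, outside 73–83°C ✗; GC 18/27 = 66.7%, outside 40.0–53.8% ✗ — fails.

Candidate 3 only.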